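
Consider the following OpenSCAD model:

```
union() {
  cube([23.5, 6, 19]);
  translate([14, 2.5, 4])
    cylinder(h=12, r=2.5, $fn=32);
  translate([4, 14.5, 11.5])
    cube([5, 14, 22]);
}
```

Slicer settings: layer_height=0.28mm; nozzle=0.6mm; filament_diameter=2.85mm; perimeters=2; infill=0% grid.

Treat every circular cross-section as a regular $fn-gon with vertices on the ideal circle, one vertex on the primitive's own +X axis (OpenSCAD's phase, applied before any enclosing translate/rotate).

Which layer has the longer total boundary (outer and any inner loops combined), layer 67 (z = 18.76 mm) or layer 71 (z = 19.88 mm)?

layer 67 (z = 18.76 mm)

Layer 67 (z = 18.76): the cube (footprint 23.5×6) is included at this height (perimeter 59.00 mm); the cylinder at (14, 2.5) is absent (z outside [4, 16]); the cube at (4, 14.5) (footprint 5×14) is included at this height (perimeter 38.00 mm); Taking the union: the 2 present regions are separate (no shared area or edge), so areas and boundary lengths simply add and each stays a separate island — boundary = 97.00 mm. So its perimeter = 97.00 mm. Layer 71 (z = 19.88): the cube is not intersected at this z (z outside [0, 19]); the cylinder at (14, 2.5) is absent (z outside [4, 16]); the cube at (4, 14.5) is present — its section is the full 5×14 rectangle (perimeter 38.00 mm); Combining (union): only the 5×14 cube at (4, 14.5) is present, so the union is just that shape — boundary = 38.00 mm. So its perimeter = 38.00 mm. Layer 67 is larger (97.00 vs 38.00 mm).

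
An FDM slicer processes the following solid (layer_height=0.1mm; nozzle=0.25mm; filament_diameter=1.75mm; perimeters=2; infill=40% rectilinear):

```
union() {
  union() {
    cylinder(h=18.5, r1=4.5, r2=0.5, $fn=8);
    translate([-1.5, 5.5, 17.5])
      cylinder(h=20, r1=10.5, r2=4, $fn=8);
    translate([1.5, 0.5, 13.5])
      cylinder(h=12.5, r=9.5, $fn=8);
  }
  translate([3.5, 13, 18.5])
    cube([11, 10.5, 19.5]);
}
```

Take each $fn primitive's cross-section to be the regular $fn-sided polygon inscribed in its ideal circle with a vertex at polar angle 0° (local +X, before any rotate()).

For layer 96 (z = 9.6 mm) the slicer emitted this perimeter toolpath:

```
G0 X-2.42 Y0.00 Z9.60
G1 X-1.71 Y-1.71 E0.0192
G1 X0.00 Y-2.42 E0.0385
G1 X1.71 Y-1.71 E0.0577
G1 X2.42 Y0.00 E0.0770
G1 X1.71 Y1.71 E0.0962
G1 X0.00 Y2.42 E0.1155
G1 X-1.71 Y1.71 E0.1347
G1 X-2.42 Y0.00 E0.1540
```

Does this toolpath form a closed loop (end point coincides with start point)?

yes

Start point (G0): (-2.42, 0.00). End point (last G1): the path returns to the start — closed.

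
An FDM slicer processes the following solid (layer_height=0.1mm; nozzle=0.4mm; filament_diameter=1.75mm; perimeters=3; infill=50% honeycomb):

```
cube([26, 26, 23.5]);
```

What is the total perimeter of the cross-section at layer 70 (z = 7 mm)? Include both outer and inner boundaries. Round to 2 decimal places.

At z = 7 mm: the 26×26 cube contributes its full rectangle (perimeter 104.00 mm). Overall, the cross-section is a single solid region. Total boundary length (outer) = 104.00 mm.

104.00 mm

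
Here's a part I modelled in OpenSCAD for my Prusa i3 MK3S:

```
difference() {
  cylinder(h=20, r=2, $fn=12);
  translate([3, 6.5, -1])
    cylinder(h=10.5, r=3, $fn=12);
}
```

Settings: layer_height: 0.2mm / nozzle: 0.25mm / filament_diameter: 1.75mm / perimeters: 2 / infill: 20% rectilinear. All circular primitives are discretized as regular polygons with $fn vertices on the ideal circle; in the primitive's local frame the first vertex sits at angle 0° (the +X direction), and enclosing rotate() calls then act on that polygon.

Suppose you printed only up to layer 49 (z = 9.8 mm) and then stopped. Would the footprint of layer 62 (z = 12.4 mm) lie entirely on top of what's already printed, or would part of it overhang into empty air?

Compare the two slices. At z = 9.8: the r=2 cylinder contributes a regular 12-gon of circumradius 2 (area = (12/2)·2.000²·sin(360°/12) = 12.00 mm²); the cylinder at (3, 6.5) does not reach this height (z outside [-1, 9.5]); After the difference (first − rest): none of the subtracted shapes is present at this height, so the r=2 cylinder is unchanged — area = 12.00 mm². At z = 12.4: the cylinder: section is a regular 12-gon, circumradius r=2 (area = (12/2)·2.000²·sin(360°/12) = 12.00 mm²); the cylinder at (3, 6.5) is absent (z outside [-1, 9.5]); Subtracting the remaining from the first: none of the subtracted shapes is present at this height, so the r=2 cylinder is unchanged — area = 12.00 mm². Checking containment: the cross-section at z = 12.4 is a subset of the cross-section at z = 9.8.

entirely on top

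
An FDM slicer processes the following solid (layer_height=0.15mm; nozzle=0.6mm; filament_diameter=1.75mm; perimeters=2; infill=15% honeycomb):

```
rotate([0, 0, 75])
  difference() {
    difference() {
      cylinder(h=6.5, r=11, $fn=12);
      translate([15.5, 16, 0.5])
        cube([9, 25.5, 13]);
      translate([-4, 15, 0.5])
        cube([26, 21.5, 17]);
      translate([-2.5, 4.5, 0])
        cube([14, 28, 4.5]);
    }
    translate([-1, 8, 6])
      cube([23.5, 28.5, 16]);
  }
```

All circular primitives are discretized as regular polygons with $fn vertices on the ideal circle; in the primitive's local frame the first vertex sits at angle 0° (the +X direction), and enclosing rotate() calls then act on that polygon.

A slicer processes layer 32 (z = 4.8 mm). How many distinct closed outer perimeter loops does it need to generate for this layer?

At z = 4.8 mm: the r=11 cylinder contributes a regular 12-gon of circumradius 11; the 9×25.5 cube at (15.5, 16) contributes its full rectangle; the 26×21.5 cube at (-4, 15) contributes its full rectangle; the cube at (-2.5, 4.5) does not reach this height (z outside [0, 4.5]); Taking the first minus the rest: starting from the r=11 cylinder, the 9×25.5 cube at (15.5, 16) misses the remaining region (no effect); the 26×21.5 cube at (-4, 15) misses the remaining region (no effect) — 1 connected region; the cube at (-1, 8) is absent (z outside [6, 22]); After the difference (first − rest): none of the subtracted shapes is present at this height, so that combined region is unchanged — 1 connected region; (whole slice rotated 75° about Z — lengths, areas and connectivity unchanged). The result has 1 disconnected region.

1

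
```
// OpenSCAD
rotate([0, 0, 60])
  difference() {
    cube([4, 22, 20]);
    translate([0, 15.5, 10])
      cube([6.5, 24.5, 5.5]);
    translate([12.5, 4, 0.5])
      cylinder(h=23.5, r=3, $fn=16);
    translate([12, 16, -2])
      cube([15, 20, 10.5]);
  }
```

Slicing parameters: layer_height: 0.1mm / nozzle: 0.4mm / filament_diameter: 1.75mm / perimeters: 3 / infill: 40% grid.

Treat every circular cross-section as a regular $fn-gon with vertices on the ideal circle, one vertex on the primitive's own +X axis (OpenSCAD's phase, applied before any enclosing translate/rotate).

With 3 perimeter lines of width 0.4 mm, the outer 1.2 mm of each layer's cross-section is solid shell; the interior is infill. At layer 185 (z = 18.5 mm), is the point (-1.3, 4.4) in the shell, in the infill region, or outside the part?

shell

At z = 18.5 mm: the 4×22 cube contributes its full rectangle; the cube at (0, 15.5) is absent (z outside [10, 15.5]); the cylinder at (12.5, 4): section is a regular 16-gon, circumradius r=3; the cube at (12, 16) is absent (z outside [-2, 8.5]); Subtracting the remaining from the first: starting from the 4×22 cube, the r=3 cylinder at (12.5, 4) misses the remaining region (no effect) — 1 connected region; (whole slice rotated 60° about Z — lengths, areas and connectivity unchanged). Overall, the cross-section is a single solid region. Undo the 60° rotation: the query point maps to (3.161, 3.326) in the un-rotated model frame. The nearest boundary edge runs (4.00, 22.00)→(4.00, 0.00); distance from the point to it = 0.84 mm. The point is inside the cross-section, 0.84 mm from the nearest boundary — within the 1.2 mm shell band (3 × 0.4).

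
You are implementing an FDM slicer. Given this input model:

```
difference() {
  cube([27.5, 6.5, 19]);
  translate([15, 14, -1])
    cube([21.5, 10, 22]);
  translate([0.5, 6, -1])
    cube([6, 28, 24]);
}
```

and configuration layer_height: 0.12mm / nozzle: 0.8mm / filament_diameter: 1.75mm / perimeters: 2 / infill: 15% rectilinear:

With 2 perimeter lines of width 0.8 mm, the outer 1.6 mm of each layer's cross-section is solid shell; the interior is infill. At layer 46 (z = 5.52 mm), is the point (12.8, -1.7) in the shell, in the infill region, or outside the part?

At z = 5.52 mm: the cube is present — its section is the full 27.5×6.5 rectangle; the cube at (15, 14) is present — its section is the full 21.5×10 rectangle; the 6×28 cube at (0.5, 6) contributes its full rectangle; Subtracting the remaining from the first: starting from the 27.5×6.5 cube, the 21.5×10 cube at (15, 14) misses the remaining region (no effect); the 6×28 cube at (0.5, 6) partially overlaps it — only the 3.00 mm² overlap (of its 168.00 mm²) is removed, clipping the outline — 1 connected region. Overall, the cross-section is a single solid region. The nearest boundary edge runs (27.50, 0.00)→(0.00, 0.00); distance from the point to it = 1.70 mm. The point is not inside any of the regions above, so it lies outside the cross-section (1.70 mm from the nearest boundary).

outside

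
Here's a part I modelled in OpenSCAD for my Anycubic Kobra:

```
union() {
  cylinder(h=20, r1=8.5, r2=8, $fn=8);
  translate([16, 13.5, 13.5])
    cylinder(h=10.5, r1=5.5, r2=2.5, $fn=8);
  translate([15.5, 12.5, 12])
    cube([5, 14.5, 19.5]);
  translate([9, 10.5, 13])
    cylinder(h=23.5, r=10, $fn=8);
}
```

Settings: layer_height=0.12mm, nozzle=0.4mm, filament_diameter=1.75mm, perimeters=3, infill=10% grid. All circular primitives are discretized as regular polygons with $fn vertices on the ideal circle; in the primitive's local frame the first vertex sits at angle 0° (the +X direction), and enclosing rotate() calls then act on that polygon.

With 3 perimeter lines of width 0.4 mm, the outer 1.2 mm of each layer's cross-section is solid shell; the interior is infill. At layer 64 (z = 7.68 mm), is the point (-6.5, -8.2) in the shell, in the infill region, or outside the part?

At z = 7.68 mm: the cone (r1=8.5→r2=8) has section circumradius 8.308 here — a regular 8-gon; the cone at (16, 13.5) is not intersected at this z (z outside [13.5, 24]); the cube at (15.5, 12.5) is absent (z outside [12, 31.5]); the cylinder at (9, 10.5) is not intersected at this z (z outside [13, 36.5]); Taking the union: only the cone is present, so the union is just that shape — 1 connected region. Overall, the cross-section is a single solid region. The nearest boundary edge runs (-5.87, -5.87)→(-0.00, -8.31); distance from the point to it = 2.39 mm. The point is not inside any of the regions above, so it lies outside the cross-section (2.39 mm from the nearest boundary).

outside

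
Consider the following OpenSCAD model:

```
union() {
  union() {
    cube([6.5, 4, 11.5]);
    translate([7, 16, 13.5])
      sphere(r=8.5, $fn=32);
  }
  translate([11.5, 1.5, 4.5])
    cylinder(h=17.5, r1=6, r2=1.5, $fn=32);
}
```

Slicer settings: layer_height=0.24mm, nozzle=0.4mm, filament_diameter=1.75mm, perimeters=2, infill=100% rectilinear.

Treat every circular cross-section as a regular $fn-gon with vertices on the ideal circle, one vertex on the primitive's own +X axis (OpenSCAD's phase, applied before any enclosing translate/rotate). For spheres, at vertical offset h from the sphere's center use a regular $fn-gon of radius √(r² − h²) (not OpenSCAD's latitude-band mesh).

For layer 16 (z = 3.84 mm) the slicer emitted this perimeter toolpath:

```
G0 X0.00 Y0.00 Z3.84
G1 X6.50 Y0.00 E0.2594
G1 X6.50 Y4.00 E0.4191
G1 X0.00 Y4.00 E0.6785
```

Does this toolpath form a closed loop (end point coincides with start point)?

Start point (G0): (0.00, 0.00). End point (last G1): the path does not return to the start — open.

no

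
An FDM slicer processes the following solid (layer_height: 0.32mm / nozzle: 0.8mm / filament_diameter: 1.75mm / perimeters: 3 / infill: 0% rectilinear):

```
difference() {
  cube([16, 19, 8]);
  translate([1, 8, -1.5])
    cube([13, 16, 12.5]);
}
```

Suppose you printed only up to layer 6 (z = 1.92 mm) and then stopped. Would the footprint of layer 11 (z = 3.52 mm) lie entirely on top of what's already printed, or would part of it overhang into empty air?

entirely on top

Compare the two slices. At z = 1.92: the cube (footprint 16×19) is included at this height (area 304.00 mm²); the cube at (1, 8) (footprint 13×16) is included at this height (area 208.00 mm²); After the difference (first − rest): starting from the 16×19 cube (304.00 mm²), the 13×16 cube at (1, 8) partially overlaps it — only the 143.00 mm² overlap (of its 208.00 mm²) is removed, clipping the outline — area = 161.00 mm². At z = 3.52: the cube is present — its section is the full 16×19 rectangle (area 304.00 mm²); the cube at (1, 8) (footprint 13×16) is included at this height (area 208.00 mm²); Subtracting the remaining from the first: starting from the 16×19 cube (304.00 mm²), the 13×16 cube at (1, 8) partially overlaps it — only the 143.00 mm² overlap (of its 208.00 mm²) is removed, clipping the outline — area = 161.00 mm². Checking containment: the cross-section at z = 3.52 is a subset of the cross-section at z = 1.92.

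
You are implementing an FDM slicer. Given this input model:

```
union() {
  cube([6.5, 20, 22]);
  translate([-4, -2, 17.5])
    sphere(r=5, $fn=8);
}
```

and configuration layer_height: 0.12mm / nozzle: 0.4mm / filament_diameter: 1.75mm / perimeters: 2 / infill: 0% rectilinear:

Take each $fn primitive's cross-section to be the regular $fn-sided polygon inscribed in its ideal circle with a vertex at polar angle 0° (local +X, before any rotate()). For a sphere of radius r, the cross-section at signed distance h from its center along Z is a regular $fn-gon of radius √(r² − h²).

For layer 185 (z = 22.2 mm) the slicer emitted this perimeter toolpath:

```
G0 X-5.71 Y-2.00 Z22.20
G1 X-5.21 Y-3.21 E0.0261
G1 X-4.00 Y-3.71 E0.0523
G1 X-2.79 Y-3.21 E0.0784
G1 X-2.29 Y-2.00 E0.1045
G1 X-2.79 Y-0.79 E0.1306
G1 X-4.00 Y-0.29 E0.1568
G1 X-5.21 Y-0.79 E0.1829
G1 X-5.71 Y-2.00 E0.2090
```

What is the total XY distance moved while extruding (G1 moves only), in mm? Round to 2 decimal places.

10.47 mm

Sum the Euclidean lengths of each G1 segment: total = 10.47 mm.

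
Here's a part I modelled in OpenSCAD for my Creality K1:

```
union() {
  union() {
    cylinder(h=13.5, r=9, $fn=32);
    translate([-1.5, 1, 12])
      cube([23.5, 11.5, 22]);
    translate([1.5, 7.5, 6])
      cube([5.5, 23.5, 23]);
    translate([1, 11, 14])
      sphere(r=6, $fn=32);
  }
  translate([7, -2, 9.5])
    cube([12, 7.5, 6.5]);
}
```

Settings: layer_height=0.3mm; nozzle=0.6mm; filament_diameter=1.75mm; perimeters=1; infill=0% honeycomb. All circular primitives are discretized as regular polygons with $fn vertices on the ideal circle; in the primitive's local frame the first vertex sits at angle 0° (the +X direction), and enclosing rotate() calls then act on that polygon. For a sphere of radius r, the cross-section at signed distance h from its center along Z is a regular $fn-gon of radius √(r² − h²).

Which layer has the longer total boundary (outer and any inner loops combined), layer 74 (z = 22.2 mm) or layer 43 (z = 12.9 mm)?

layer 43 (z = 12.9 mm)

Layer 74 (z = 22.2): the cylinder is absent (z outside [0, 13.5]); the cube at (-1.5, 1) (footprint 23.5×11.5) is included at this height (perimeter 70.00 mm); the 5.5×23.5 cube at (1.5, 7.5) contributes its full rectangle (perimeter 58.00 mm); the sphere at (1, 11) is not intersected at this z (|z−center|=8.200 > r=6); Taking the union: the regions partially overlap (shared area 27.50 mm²), so the edge portions inside another operand are dropped and the merged outline is re-measured after clipping — boundary = 107.00 mm; the cube at (7, -2) is not intersected at this z (z outside [9.5, 16]); Taking the union: only the result so far is present, so the union is just that shape — boundary = 107.00 mm. So its perimeter = 107.00 mm. Layer 43 (z = 12.9): the cylinder: section is a regular 32-gon, circumradius r=9 (perimeter = 2·32·9.000·sin(180°/32) = 56.46 mm); the cube at (-1.5, 1) (footprint 23.5×11.5) is included at this height (perimeter 70.00 mm); the 5.5×23.5 cube at (1.5, 7.5) contributes its full rectangle (perimeter 58.00 mm); the r=6 sphere at (1, 11) slices to a regular 32-gon of circumradius 5.898 (√(r²−h²) with h=1.1 from center) (perimeter = 2·32·5.898·sin(180°/32) = 37.00 mm); Combining (union): the regions partially overlap (shared area 168.59 mm²), so the edge portions inside another operand are dropped and the merged outline is re-measured after clipping — boundary = 129.80 mm; the 12×7.5 cube at (7, -2) contributes its full rectangle (perimeter 39.00 mm); Taking the union: the regions partially overlap (shared area 59.75 mm²), so the edge portions inside another operand are dropped and the merged outline is re-measured after clipping — boundary = 129.92 mm. So its perimeter = 129.92 mm. Layer 43 is larger (129.92 vs 107.00 mm).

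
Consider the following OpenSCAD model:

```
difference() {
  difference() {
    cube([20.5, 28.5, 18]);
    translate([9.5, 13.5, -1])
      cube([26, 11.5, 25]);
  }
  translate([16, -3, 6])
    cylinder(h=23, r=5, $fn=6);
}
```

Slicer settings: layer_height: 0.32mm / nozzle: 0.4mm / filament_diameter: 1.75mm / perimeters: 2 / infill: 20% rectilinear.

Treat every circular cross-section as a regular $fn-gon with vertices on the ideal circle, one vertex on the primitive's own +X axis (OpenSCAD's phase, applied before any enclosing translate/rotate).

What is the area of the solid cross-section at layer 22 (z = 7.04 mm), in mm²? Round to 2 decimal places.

At z = 7.04 mm: the cube is present — its section is the full 20.5×28.5 rectangle (area 584.25 mm²); the 26×11.5 cube at (9.5, 13.5) contributes its full rectangle (area 299.00 mm²); Taking the first minus the rest: starting from the 20.5×28.5 cube (584.25 mm²), the 26×11.5 cube at (9.5, 13.5) partially overlaps it — only the 126.50 mm² overlap (of its 299.00 mm²) is removed, clipping the outline — area = 457.75 mm²; the r=5 cylinder at (16, -3) contributes a regular 6-gon of circumradius 5 (area = (6/2)·5.000²·sin(360°/6) = 64.95 mm²); Taking the first minus the rest: starting from that combined region (457.75 mm²), the r=5 cylinder at (16, -3) partially overlaps it — only the 7.67 mm² overlap (of its 64.95 mm²) is removed, clipping the outline — area = 450.08 mm². Overall, the cross-section is a single solid region. Net area = 450.08 mm².

450.08 mm²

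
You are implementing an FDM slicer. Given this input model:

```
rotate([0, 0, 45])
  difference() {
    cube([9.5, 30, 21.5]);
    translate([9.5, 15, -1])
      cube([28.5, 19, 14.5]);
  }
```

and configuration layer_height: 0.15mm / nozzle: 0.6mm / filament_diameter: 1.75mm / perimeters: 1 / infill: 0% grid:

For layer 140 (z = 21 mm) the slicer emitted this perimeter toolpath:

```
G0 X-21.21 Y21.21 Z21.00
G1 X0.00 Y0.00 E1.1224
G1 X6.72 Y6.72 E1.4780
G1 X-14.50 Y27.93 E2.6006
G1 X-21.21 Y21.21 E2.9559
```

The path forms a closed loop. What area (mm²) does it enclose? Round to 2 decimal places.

Apply the shoelace formula to the sequence of (X, Y) vertices; enclosed area = 284.99 mm².

284.99 mm²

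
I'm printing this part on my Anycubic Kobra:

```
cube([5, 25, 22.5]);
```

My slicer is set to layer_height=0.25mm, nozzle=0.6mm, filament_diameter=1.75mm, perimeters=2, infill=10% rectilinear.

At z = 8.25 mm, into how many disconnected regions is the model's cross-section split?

At z = 8.25 mm: the 5×25 cube contributes its full rectangle. The result has 1 disconnected region.

1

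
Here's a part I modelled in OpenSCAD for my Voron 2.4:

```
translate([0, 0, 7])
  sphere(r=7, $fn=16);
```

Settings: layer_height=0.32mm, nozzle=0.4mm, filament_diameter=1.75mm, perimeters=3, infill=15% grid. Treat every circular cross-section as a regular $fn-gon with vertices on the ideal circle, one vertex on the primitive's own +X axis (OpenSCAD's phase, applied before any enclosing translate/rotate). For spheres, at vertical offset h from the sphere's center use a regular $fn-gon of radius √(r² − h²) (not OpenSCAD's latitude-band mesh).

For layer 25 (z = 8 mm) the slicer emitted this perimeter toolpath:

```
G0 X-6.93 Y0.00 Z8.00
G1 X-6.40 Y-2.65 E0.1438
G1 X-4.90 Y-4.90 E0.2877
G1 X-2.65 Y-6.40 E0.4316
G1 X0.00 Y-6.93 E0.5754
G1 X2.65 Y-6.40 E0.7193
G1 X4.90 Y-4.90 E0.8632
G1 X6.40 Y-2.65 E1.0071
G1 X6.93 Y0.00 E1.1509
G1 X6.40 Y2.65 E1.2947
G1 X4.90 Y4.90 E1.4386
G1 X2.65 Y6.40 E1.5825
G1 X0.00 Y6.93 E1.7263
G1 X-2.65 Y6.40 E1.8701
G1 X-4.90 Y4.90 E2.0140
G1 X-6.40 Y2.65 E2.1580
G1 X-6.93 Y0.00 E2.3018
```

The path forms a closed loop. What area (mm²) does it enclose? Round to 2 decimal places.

Apply the shoelace formula to the sequence of (X, Y) vertices; enclosed area = 146.96 mm².

146.96 mm²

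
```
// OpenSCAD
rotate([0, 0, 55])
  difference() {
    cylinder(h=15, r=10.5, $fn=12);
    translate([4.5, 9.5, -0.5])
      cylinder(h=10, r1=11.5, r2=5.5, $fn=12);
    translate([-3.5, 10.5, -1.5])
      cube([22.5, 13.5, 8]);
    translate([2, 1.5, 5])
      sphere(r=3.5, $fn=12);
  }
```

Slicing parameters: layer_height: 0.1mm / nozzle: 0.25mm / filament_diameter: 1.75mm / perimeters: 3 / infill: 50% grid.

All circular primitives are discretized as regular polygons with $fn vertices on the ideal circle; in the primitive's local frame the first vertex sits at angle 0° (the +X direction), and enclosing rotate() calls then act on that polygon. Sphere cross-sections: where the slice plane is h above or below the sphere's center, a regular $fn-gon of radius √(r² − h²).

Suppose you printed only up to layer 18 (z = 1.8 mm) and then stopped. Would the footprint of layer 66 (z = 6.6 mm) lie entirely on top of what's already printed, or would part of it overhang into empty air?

part overhangs

Compare the two slices. At z = 1.8: the r=10.5 cylinder gives a regular 12-gon of circumradius 10.5 (constant along its height) (area = (12/2)·10.500²·sin(360°/12) = 330.75 mm²); the cone at (4.5, 9.5): at t=0.230 of its height the radius interpolates to r₁+(r₂−r₁)t = 10.120, giving a regular 12-gon of that circumradius (area = (12/2)·10.120²·sin(360°/12) = 307.24 mm²); the cube at (-3.5, 10.5) is present — its section is the full 22.5×13.5 rectangle (area 303.75 mm²); the sphere at (2, 1.5): section is a regular 12-gon, circumradius = √(r²−h²) = √(3.5²−3.2²) = 1.418 (area = (12/2)·1.418²·sin(360°/12) = 6.03 mm²); After the difference (first − rest): starting from the r=10.5 cylinder (330.75 mm²), the cone at (4.5, 9.5) partially overlaps it — only the 117.02 mm² overlap (of its 307.24 mm²) is removed, clipping the outline; the 22.5×13.5 cube at (-3.5, 10.5) misses the remaining region (no effect); the r=3.5 sphere at (2, 1.5) misses the remaining region (no effect) — area = 213.73 mm²; (whole slice rotated 55° about Z — lengths, areas and connectivity unchanged). At z = 6.6: the cylinder: section is a regular 12-gon, circumradius r=10.5 (area = (12/2)·10.500²·sin(360°/12) = 330.75 mm²); the cone at (4.5, 9.5): at t=0.710 of its height the radius interpolates to r₁+(r₂−r₁)t = 7.240, giving a regular 12-gon of that circumradius (area = (12/2)·7.240²·sin(360°/12) = 157.25 mm²); the cube at (-3.5, 10.5) is not intersected at this z (z outside [-1.5, 6.5]); the sphere at (2, 1.5): section is a regular 12-gon, circumradius = √(r²−h²) = √(3.5²−1.6²) = 3.113 (area = (12/2)·3.113²·sin(360°/12) = 29.07 mm²); Subtracting the remaining from the first: starting from the r=10.5 cylinder (330.75 mm²), the cone at (4.5, 9.5) partially overlaps it — only the 63.84 mm² overlap (of its 157.25 mm²) is removed, clipping the outline; the r=3.5 sphere at (2, 1.5) partially overlaps it — only the 22.98 mm² overlap (of its 29.07 mm²) is removed, clipping the outline — area = 243.93 mm²; (rotated 55° about Z; rotation is an isometry so areas/perimeters/island counts are preserved). Checking containment: at z = 6.6 the cross-section extends beyond the z = 1.8 cross-section by about 36.58 mm².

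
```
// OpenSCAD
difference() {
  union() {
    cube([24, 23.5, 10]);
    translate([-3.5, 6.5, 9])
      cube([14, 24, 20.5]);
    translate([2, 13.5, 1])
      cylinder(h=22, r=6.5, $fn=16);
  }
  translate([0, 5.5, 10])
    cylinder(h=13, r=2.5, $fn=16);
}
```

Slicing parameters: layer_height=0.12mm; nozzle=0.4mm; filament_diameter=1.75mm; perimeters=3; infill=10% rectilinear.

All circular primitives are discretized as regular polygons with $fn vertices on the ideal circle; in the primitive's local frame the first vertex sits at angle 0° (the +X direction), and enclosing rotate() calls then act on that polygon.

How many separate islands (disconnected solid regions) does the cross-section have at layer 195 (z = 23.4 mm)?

1

At z = 23.4 mm: the cube does not reach this height (z outside [0, 10]); the 14×24 cube at (-3.5, 6.5) contributes its full rectangle; the cylinder at (2, 13.5) is not intersected at this z (z outside [1, 23]); Taking the union: only the 14×24 cube at (-3.5, 6.5) is present, so the union is just that shape — 1 connected region; the cylinder at (0, 5.5) does not reach this height (z outside [10, 23]); Subtracting the remaining from the first: none of the subtracted shapes is present at this height, so that combined region is unchanged — 1 connected region. Overall, the cross-section is a single solid region. Island count = 1.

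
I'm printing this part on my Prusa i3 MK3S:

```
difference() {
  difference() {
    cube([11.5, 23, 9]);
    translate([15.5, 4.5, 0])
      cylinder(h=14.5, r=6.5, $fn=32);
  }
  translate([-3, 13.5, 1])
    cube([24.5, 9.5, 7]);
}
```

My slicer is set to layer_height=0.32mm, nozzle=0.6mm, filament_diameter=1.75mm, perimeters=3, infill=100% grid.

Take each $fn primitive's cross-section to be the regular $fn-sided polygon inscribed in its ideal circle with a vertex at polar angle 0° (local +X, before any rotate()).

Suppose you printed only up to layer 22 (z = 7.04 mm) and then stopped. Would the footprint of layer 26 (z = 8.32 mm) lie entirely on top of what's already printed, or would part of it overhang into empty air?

Compare the two slices. At z = 7.04: the 11.5×23 cube contributes its full rectangle (area 264.50 mm²); the r=6.5 cylinder at (15.5, 4.5) gives a regular 32-gon of circumradius 6.5 (constant along its height) (area = (32/2)·6.500²·sin(360°/32) = 131.88 mm²); Taking the first minus the rest: starting from the 11.5×23 cube (264.50 mm²), the r=6.5 cylinder at (15.5, 4.5) partially overlaps it — only the 17.41 mm² overlap (of its 131.88 mm²) is removed, clipping the outline — area = 247.09 mm²; the 24.5×9.5 cube at (-3, 13.5) contributes its full rectangle (area 232.75 mm²); Taking the first minus the rest: starting from the result so far (247.09 mm²), the 24.5×9.5 cube at (-3, 13.5) partially overlaps it — only the 109.25 mm² overlap (of its 232.75 mm²) is removed, clipping the outline — area = 137.84 mm². At z = 8.32: the cube (footprint 11.5×23) is included at this height (area 264.50 mm²); the r=6.5 cylinder at (15.5, 4.5) gives a regular 32-gon of circumradius 6.5 (constant along its height) (area = (32/2)·6.500²·sin(360°/32) = 131.88 mm²); Subtracting the remaining from the first: starting from the 11.5×23 cube (264.50 mm²), the r=6.5 cylinder at (15.5, 4.5) partially overlaps it — only the 17.41 mm² overlap (of its 131.88 mm²) is removed, clipping the outline — area = 247.09 mm²; the cube at (-3, 13.5) is absent (z outside [1, 8]); After the difference (first − rest): none of the subtracted shapes is present at this height, so that combined region is unchanged — area = 247.09 mm². Checking containment: at z = 8.32 the cross-section extends beyond the z = 7.04 cross-section by about 109.25 mm².

part overhangs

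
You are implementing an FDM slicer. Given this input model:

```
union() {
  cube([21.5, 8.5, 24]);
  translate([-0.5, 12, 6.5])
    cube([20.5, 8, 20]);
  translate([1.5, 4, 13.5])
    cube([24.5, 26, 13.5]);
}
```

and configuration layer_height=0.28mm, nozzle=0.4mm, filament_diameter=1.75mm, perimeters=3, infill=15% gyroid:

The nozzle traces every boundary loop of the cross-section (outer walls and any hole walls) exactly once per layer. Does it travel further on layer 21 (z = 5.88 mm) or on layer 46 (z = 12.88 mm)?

Layer 21 (z = 5.88): the 21.5×8.5 cube contributes its full rectangle (perimeter 60.00 mm); the cube at (-0.5, 12) does not reach this height (z outside [6.5, 26.5]); the cube at (1.5, 4) is not intersected at this z (z outside [13.5, 27]); Combining (union): only the 21.5×8.5 cube is present, so the union is just that shape — boundary = 60.00 mm. So its perimeter = 60.00 mm. Layer 46 (z = 12.88): the cube is present — its section is the full 21.5×8.5 rectangle (perimeter 60.00 mm); the cube at (-0.5, 12) (footprint 20.5×8) is included at this height (perimeter 57.00 mm); the cube at (1.5, 4) is not intersected at this z (z outside [13.5, 27]); Combining (union): the 2 present regions are separate (no shared area or edge), so areas and boundary lengths simply add and each stays a separate island — boundary = 117.00 mm. So its perimeter = 117.00 mm. Layer 46 is larger (117.00 vs 60.00 mm).

layer 46 (z = 12.88 mm)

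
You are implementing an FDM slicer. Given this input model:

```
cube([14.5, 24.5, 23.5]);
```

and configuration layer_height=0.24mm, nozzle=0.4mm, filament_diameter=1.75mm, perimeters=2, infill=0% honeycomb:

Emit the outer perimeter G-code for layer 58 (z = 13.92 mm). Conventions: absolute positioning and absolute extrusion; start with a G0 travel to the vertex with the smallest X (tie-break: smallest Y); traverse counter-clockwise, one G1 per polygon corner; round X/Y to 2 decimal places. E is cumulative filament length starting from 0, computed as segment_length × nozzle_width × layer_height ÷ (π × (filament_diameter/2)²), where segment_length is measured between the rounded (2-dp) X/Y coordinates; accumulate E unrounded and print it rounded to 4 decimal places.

G0 X0.00 Y0.00 Z13.92
G1 X14.50 Y0.00 E0.5787
G1 X14.50 Y24.50 E1.5566
G1 X0.00 Y24.50 E2.1353
G1 X0.00 Y0.00 E3.1131

At z = 13.92 mm: the cube is present — its section is the full 14.5×24.5 rectangle. The outline is a single polygon with 4 vertices. Extrusion per mm of travel: 0.4 × 0.24 / (π × 0.875²) = 0.039912. Accumulating E over each segment gives final E = 3.1131.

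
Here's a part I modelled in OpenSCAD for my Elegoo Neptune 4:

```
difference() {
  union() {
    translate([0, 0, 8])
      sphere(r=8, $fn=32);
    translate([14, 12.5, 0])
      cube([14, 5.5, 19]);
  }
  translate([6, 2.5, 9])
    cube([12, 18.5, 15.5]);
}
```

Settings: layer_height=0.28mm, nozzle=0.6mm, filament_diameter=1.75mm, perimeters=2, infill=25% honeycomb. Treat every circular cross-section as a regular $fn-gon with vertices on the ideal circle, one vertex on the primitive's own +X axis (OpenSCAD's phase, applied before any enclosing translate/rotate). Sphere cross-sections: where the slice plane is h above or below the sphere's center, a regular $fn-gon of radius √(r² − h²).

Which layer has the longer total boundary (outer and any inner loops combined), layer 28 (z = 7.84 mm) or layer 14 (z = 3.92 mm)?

Layer 28 (z = 7.84): the sphere: section is a regular 32-gon, circumradius = √(r²−h²) = √(8²−0.16²) = 7.998 (perimeter = 2·32·7.998·sin(180°/32) = 50.17 mm); the cube at (14, 12.5) (footprint 14×5.5) is included at this height (perimeter 39.00 mm); Taking the union: the 2 present regions are separate (no shared area or edge), so areas and boundary lengths simply add and each stays a separate island — boundary = 89.17 mm; the cube at (6, 2.5) is absent (z outside [9, 24.5]); After the difference (first − rest): none of the subtracted shapes is present at this height, so that combined region is unchanged — boundary = 89.17 mm. So its perimeter = 89.17 mm. Layer 14 (z = 3.92): the sphere: section is a regular 32-gon, circumradius = √(r²−h²) = √(8²−4.08²) = 6.881 (perimeter = 2·32·6.881·sin(180°/32) = 43.17 mm); the 14×5.5 cube at (14, 12.5) contributes its full rectangle (perimeter 39.00 mm); Taking the union: the 2 present regions are separate (no shared area or edge), so areas and boundary lengths simply add and each stays a separate island — boundary = 82.17 mm; the cube at (6, 2.5) does not reach this height (z outside [9, 24.5]); Subtracting the remaining from the first: none of the subtracted shapes is present at this height, so that combined region is unchanged — boundary = 82.17 mm. So its perimeter = 82.17 mm. Layer 28 is larger (89.17 vs 82.17 mm).

layer 28 (z = 7.84 mm)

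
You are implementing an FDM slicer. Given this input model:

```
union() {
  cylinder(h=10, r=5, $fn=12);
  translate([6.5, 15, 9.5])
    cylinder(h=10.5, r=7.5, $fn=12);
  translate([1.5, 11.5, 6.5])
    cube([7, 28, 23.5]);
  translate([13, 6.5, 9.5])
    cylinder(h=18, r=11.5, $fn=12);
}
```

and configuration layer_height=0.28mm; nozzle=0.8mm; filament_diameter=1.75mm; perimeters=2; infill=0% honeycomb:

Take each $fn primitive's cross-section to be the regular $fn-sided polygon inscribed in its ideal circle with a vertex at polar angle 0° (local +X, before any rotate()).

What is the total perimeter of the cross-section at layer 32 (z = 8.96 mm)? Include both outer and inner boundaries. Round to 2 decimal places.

101.06 mm

At z = 8.96 mm: the r=5 cylinder gives a regular 12-gon of circumradius 5 (constant along its height) (perimeter = 2·12·5.000·sin(180°/12) = 31.06 mm); the cylinder at (6.5, 15) is absent (z outside [9.5, 20]); the 7×28 cube at (1.5, 11.5) contributes its full rectangle (perimeter 70.00 mm); the cylinder at (13, 6.5) is absent (z outside [9.5, 27.5]); Combining (union): the 2 present regions are separate (no shared area or edge), so areas and boundary lengths simply add and each stays a separate island — boundary = 101.06 mm. Overall, the cross-section has 2 separate islands. Total boundary length (outer) = 101.06 mm.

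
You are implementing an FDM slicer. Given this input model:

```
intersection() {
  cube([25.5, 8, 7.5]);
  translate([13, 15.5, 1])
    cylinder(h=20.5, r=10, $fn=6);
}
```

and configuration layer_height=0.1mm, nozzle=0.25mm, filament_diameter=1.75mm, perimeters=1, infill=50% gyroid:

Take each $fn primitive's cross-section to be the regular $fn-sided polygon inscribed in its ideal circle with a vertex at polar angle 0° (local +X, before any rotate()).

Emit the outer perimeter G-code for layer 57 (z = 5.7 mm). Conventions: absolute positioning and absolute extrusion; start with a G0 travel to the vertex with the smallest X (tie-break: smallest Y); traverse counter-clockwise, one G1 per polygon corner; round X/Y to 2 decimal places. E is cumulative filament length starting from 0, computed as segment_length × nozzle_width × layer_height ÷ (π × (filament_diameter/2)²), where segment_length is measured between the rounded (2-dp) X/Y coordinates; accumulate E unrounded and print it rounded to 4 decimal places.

At z = 5.7 mm: the cube (footprint 25.5×8) is included at this height; the cylinder at (13, 15.5): section is a regular 6-gon, circumradius r=10; Taking the intersection: the r=10 cylinder at (13, 15.5) partially overlaps the 25.5×8 cube; clipping to the common part keeps 12.38 mm² — 1 connected region. The outline is a single polygon with 4 vertices. Extrusion per mm of travel: 0.25 × 0.1 / (π × 0.875²) = 0.010394. Accumulating E over each segment gives final E = 0.2497.

G0 X7.33 Y8.00 Z5.70
G1 X8.00 Y6.84 E0.0139
G1 X18.00 Y6.84 E0.1179
G1 X18.67 Y8.00 E0.1318
G1 X7.33 Y8.00 E0.2497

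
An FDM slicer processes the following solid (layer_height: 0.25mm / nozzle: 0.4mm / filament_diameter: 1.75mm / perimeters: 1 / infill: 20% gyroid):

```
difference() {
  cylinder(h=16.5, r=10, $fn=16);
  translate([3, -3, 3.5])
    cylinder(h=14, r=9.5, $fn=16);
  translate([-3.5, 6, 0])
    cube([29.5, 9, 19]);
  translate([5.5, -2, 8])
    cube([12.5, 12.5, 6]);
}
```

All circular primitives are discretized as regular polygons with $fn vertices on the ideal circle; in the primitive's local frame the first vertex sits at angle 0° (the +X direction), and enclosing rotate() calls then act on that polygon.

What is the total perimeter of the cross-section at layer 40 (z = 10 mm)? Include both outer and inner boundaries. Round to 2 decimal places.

49.37 mm

At z = 10 mm: the cylinder: section is a regular 16-gon, circumradius r=10 (perimeter = 2·16·10.000·sin(180°/16) = 62.43 mm); the r=9.5 cylinder at (3, -3) contributes a regular 16-gon of circumradius 9.5 (perimeter = 2·16·9.500·sin(180°/16) = 59.31 mm); the cube at (-3.5, 6) (footprint 29.5×9) is included at this height (perimeter 77.00 mm); the cube at (5.5, -2) is present — its section is the full 12.5×12.5 rectangle (perimeter 50.00 mm); Subtracting the remaining from the first: starting from the r=10 cylinder, the r=9.5 cylinder at (3, -3) partially overlaps it — only the 209.65 mm² overlap (of its 276.30 mm²) is removed, clipping the outline; the 29.5×9 cube at (-3.5, 6) partially overlaps it — only the 32.75 mm² overlap (of its 265.50 mm²) is removed, clipping the outline; the 12.5×12.5 cube at (5.5, -2) partially overlaps it — only the 1.42 mm² overlap (of its 156.25 mm²) is removed, clipping the outline — boundary = 49.37 mm. Overall, the cross-section is a single solid region. Total boundary length (outer) = 49.37 mm.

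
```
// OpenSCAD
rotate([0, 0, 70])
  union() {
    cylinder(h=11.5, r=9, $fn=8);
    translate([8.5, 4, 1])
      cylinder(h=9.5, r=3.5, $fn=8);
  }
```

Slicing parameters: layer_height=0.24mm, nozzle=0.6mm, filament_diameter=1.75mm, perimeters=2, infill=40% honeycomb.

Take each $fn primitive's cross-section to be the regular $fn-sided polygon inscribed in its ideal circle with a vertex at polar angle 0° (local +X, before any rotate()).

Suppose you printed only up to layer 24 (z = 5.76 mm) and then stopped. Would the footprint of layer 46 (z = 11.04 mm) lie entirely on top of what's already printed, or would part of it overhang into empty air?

entirely on top

Compare the two slices. At z = 5.76: the cylinder: section is a regular 8-gon, circumradius r=9 (area = (8/2)·9.000²·sin(360°/8) = 229.10 mm²); the r=3.5 cylinder at (8.5, 4) gives a regular 8-gon of circumradius 3.5 (constant along its height) (area = (8/2)·3.500²·sin(360°/8) = 34.65 mm²); Combining (union): the regions partially overlap — summed areas 263.75 mm² minus the doubly-counted overlap 10.39 mm² gives 253.37 mm² — area = 253.37 mm²; (rotated 70° about Z; rotation is an isometry so areas/perimeters/island counts are preserved). At z = 11.04: the r=9 cylinder contributes a regular 8-gon of circumradius 9 (area = (8/2)·9.000²·sin(360°/8) = 229.10 mm²); the cylinder at (8.5, 4) is not intersected at this z (z outside [1, 10.5]); Merging all regions: only the r=9 cylinder is present, so the union is just that shape — area = 229.10 mm²; (whole slice rotated 70° about Z — lengths, areas and connectivity unchanged). Checking containment: the cross-section at z = 11.04 is a subset of the cross-section at z = 5.76.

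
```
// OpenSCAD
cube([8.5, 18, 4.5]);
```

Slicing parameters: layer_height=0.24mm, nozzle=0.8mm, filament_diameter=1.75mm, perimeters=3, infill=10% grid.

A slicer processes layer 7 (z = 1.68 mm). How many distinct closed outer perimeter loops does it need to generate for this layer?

1

At z = 1.68 mm: the cube is present — its section is the full 8.5×18 rectangle. The result has 1 disconnected region.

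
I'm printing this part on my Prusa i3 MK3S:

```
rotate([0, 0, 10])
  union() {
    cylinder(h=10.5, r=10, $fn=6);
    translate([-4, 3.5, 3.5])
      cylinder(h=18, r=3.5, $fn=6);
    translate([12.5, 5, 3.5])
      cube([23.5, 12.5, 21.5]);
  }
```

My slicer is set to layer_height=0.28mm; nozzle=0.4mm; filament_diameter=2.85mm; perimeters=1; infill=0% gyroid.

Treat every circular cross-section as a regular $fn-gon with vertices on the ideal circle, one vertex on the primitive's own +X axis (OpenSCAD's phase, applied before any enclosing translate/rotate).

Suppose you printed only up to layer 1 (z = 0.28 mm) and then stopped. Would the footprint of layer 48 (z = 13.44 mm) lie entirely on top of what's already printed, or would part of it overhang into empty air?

part overhangs

Compare the two slices. At z = 0.28: the r=10 cylinder contributes a regular 6-gon of circumradius 10 (area = (6/2)·10.000²·sin(360°/6) = 259.81 mm²); the cylinder at (-4, 3.5) is not intersected at this z (z outside [3.5, 21.5]); the cube at (12.5, 5) is not intersected at this z (z outside [3.5, 25]); Combining (union): only the r=10 cylinder is present, so the union is just that shape — area = 259.81 mm²; (rotated 10° about Z; rotation is an isometry so areas/perimeters/island counts are preserved). At z = 13.44: the cylinder is absent (z outside [0, 10.5]); the r=3.5 cylinder at (-4, 3.5) contributes a regular 6-gon of circumradius 3.5 (area = (6/2)·3.500²·sin(360°/6) = 31.83 mm²); the cube at (12.5, 5) is present — its section is the full 23.5×12.5 rectangle (area 293.75 mm²); Taking the union: the 2 present regions are separate (no shared area or edge), so areas and boundary lengths simply add and each stays a separate island — area = 325.58 mm²; (whole slice rotated 10° about Z — lengths, areas and connectivity unchanged). Checking containment: at z = 13.44 the cross-section extends beyond the z = 0.28 cross-section by about 293.75 mm².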